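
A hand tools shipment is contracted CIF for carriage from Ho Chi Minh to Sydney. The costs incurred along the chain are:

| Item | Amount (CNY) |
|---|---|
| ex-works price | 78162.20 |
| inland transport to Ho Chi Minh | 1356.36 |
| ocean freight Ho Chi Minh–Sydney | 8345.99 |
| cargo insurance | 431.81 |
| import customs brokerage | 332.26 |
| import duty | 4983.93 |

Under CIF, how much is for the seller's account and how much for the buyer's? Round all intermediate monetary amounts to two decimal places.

CIF: the seller pays costs through ocean freight and marine insurance to the destination port.
Seller's account: goods 78162.20 + inland to port 1356.36 + freight 8345.99 + insurance 431.81 = 88296.36
Buyer's account: brokerage 332.26 + duty 4983.93 = 5316.19

Seller: CNY 88296.36; buyer: CNY 5316.19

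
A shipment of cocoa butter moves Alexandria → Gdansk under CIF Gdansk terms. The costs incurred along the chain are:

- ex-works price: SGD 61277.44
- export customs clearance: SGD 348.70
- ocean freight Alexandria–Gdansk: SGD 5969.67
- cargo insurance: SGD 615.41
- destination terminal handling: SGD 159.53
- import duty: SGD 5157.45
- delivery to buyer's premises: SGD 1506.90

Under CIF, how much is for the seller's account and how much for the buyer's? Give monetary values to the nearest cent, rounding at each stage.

CIF: the seller pays costs through ocean freight and marine insurance to the destination port.
Seller's account: goods 61277.44 + export clearance 348.70 + freight 5969.67 + insurance 615.41 = 68211.22
Buyer's account: destination terminal 159.53 + duty 5157.45 + delivery 1506.90 = 6823.88

Seller: SGD 68211.22; buyer: SGD 6823.88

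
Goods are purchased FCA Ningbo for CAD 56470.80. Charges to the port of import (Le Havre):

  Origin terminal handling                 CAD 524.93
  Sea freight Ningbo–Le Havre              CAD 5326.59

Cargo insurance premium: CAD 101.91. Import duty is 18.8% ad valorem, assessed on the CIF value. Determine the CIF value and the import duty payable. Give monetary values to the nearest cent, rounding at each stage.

CIF = FCA price + pre-shipment costs + freight + insurance
CIF = 56470.80 + 524.93 + 5326.59 + 101.91 = 62424.23
Import duty = 62424.23 × 18.8% = 11735.76

CIF value: CAD 62424.23; import duty: CAD 11735.76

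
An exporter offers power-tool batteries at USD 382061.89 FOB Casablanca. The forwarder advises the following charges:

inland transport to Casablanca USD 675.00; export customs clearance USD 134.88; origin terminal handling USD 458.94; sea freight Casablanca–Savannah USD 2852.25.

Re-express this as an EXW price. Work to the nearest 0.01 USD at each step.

Not relevant to the conversion: freight — on the buyer under both terms; not part of either seller's price.
From FOB to EXW, the seller no longer bears: inland to port, export clearance, origin terminal.
EXW price = 382061.89 − 675.00 − 134.88 − 458.94 = 380793.07

EXW price: USD 380793.07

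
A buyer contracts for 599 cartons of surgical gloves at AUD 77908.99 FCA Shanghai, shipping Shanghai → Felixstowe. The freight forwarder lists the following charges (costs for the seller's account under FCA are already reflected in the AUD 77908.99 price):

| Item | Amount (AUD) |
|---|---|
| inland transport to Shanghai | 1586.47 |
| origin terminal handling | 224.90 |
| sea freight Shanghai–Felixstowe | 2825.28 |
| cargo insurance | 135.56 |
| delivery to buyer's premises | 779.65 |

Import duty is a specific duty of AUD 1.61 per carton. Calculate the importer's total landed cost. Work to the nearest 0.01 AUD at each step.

FCA: the seller delivers export-cleared goods to the carrier; the buyer bears costs from that point.
Already in the invoice (seller's account under FCA): inland to port — exclude.
CIF value = FCA price + origin terminal + freight + insurance = 77908.99 + 224.90 + 2825.28 + 135.56 = 81094.73
Import duty = 599 × 1.61 = 964.39
Buyer bears: origin terminal 224.90 + freight 2825.28 + insurance 135.56 + delivery 779.65 + duty 964.39 = 4929.78
Landed cost = invoice 77908.99 + 4929.78 = 82838.77

Total landed cost: AUD 82838.77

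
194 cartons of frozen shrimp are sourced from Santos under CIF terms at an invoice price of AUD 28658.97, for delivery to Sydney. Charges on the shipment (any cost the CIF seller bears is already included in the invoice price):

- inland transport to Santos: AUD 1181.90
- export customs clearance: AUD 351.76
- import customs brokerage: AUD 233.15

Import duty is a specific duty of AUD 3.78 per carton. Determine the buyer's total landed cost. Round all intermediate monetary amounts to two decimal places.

Total landed cost: AUD 29625.44

CIF: the seller pays costs through ocean freight and marine insurance to the destination port.
Already in the invoice (seller's account under CIF): inland to port, export clearance — exclude.
The CIF price already equals the CIF value: 28658.97
Import duty = 194 × 3.78 = 733.32
Buyer bears: brokerage 233.15 + duty 733.32 = 966.47
Landed cost = invoice 28658.97 + 966.47 = 29625.44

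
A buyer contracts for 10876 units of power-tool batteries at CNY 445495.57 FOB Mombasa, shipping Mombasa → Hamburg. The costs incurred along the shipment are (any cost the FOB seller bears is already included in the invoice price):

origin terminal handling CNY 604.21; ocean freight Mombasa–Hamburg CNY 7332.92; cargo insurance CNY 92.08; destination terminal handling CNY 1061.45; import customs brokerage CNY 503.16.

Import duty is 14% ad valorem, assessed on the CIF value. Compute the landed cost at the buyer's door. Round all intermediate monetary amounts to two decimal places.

Total landed cost: CNY 517894.06

FOB: the seller bears costs until goods are on board at the origin port; the buyer bears freight, insurance and all costs thereafter.
Already in the invoice (seller's account under FOB): origin terminal — exclude.
CIF value = FOB price + freight + insurance = 445495.57 + 7332.92 + 92.08 = 452920.57
Import duty = 452920.57 × 14% = 63408.88
Buyer bears: freight 7332.92 + insurance 92.08 + destination terminal 1061.45 + brokerage 503.16 + duty 63408.88 = 72398.49
Landed cost = invoice 445495.57 + 72398.49 = 517894.06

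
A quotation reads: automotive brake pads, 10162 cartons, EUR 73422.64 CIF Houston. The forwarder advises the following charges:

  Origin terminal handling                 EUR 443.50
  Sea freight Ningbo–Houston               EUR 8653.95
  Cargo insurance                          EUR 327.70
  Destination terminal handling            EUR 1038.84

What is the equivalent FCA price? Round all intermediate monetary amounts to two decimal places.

FCA price: EUR 63997.49

Not relevant to the conversion: destination terminal — on the buyer under both terms; not part of either seller's price.
From CIF to FCA, the seller no longer bears: origin terminal, freight, insurance.
FCA price = 73422.64 − 443.50 − 8653.95 − 327.70 = 63997.49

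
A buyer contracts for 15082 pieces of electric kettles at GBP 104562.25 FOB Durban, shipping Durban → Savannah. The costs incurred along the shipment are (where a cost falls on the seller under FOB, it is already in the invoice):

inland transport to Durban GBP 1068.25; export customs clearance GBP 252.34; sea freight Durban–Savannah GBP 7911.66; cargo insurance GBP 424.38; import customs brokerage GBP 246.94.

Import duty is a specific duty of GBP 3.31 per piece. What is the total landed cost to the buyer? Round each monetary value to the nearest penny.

FOB: the seller bears costs until goods are on board at the origin port; the buyer bears freight, insurance and all costs thereafter.
Already in the invoice (seller's account under FOB): inland to port, export clearance — exclude.
CIF value = FOB price + freight + insurance = 104562.25 + 7911.66 + 424.38 = 112898.29
Import duty = 15082 × 3.31 = 49921.42
Buyer bears: freight 7911.66 + insurance 424.38 + brokerage 246.94 + duty 49921.42 = 58504.40
Landed cost = invoice 104562.25 + 58504.40 = 163066.65

Total landed cost: GBP 163066.65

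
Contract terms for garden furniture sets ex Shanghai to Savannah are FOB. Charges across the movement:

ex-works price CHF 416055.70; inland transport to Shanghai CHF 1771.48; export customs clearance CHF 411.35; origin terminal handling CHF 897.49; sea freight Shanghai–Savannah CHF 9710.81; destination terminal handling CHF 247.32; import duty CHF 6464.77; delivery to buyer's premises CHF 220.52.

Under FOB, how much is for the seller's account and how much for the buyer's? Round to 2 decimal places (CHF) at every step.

Seller: CHF 419136.02; buyer: CHF 16643.42

FOB: the seller bears costs until goods are on board at the origin port; the buyer bears freight, insurance and all costs thereafter.
Seller's account: goods 416055.70 + inland to port 1771.48 + export clearance 411.35 + origin terminal 897.49 = 419136.02
Buyer's account: freight 9710.81 + destination terminal 247.32 + duty 6464.77 + delivery 220.52 = 16643.42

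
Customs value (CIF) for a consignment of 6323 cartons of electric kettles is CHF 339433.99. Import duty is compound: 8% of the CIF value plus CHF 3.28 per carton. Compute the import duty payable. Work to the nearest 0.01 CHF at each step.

Import duty: CHF 47894.16

Ad valorem component: 339433.99 × 8% = 27154.72
Specific component: 6323 × 3.28 = 20739.44
Import duty = 27154.72 + 20739.44 = 47894.16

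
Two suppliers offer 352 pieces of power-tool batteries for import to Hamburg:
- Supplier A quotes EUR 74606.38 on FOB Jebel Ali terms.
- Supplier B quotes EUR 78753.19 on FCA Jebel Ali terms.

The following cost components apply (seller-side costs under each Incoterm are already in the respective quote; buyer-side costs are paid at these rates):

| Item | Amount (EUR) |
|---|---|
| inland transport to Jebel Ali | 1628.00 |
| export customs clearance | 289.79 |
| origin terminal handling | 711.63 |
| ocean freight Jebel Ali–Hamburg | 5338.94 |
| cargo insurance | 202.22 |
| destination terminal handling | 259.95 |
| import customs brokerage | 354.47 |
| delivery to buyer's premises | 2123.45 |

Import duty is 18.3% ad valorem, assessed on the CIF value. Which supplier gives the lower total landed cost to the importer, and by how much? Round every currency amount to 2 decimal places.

Supplier A is cheaper by EUR 5747.53

Supplier A (FOB):
CIF value = FOB price + freight + insurance = 74606.38 + 5338.94 + 202.22 = 80147.54
Import duty = 80147.54 × 18.3% = 14667.00
Buyer bears (A): 5338.94 + 202.22 + 259.95 + 354.47 + 2123.45 = 8279.03
Landed cost (A) = invoice 74606.38 + 8279.03 + duty 14667.00 = 97552.41
Supplier B (FCA):
CIF value = FCA price + origin terminal + freight + insurance = 78753.19 + 711.63 + 5338.94 + 202.22 = 85005.98
Import duty = 85005.98 × 18.3% = 15556.09
Buyer bears (B): 711.63 + 5338.94 + 202.22 + 259.95 + 354.47 + 2123.45 = 8990.66
Landed cost (B) = invoice 78753.19 + 8990.66 + duty 15556.09 = 103299.94
Difference = |97552.41 − 103299.94| = 5747.53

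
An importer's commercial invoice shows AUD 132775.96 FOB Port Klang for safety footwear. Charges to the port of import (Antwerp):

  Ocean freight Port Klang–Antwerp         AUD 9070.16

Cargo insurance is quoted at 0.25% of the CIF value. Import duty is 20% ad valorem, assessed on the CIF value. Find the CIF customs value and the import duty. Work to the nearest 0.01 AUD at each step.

CIF value: AUD 142201.62; import duty: AUD 28440.32

Let C be the CIF value. C = FOB price + freight + 0.25% × C
C − 0.25% × C = 132775.96 + 9070.16
0.9975 × C = 141846.12
C = 141846.12 / 0.9975 = 142201.62
Insurance premium = 0.25% × 142201.62 = 355.50
Import duty = 142201.62 × 20% = 28440.32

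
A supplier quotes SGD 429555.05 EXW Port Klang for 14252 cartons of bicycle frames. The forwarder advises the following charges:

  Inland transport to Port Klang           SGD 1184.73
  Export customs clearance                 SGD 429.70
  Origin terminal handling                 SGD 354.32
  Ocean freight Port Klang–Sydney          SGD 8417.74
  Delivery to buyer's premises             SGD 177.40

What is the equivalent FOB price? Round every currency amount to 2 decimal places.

Not relevant to the conversion: freight, delivery — on the buyer under both terms; not part of either seller's price.
From EXW to FOB, the seller additionally bears: inland to port, export clearance, origin terminal.
FOB price = 429555.05 + 1184.73 + 429.70 + 354.32 = 431523.80

FOB price: SGD 431523.80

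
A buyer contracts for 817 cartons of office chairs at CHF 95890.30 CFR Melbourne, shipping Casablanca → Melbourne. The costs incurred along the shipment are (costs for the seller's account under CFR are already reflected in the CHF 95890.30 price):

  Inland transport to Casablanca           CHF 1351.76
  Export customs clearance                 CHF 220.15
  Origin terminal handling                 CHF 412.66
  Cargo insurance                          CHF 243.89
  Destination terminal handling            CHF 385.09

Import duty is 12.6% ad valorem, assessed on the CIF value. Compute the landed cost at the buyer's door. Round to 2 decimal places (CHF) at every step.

Total landed cost: CHF 108632.19

CFR: the seller pays costs through ocean freight to the destination port, but not insurance.
Already in the invoice (seller's account under CFR): inland to port, export clearance, origin terminal — exclude.
CIF value = CFR price + insurance = 95890.30 + 243.89 = 96134.19
Import duty = 96134.19 × 12.6% = 12112.91
Buyer bears: insurance 243.89 + destination terminal 385.09 + duty 12112.91 = 12741.89
Landed cost = invoice 95890.30 + 12741.89 = 108632.19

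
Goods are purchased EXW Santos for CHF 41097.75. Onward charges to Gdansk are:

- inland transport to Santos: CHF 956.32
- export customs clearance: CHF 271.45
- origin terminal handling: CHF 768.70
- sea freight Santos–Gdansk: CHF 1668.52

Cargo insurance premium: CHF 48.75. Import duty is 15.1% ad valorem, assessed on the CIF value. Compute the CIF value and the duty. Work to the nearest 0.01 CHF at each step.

CIF value: CHF 44811.49; import duty: CHF 6766.53

CIF = EXW price + pre-shipment costs + freight + insurance
CIF = 41097.75 + 956.32 + 271.45 + 768.70 + 1668.52 + 48.75 = 44811.49
Import duty = 44811.49 × 15.1% = 6766.53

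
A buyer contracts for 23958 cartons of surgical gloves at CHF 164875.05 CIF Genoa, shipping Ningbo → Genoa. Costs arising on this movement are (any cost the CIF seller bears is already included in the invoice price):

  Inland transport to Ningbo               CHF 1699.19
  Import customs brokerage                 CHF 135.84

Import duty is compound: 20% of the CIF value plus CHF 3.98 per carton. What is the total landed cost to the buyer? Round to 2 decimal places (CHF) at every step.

CIF: the seller pays costs through ocean freight and marine insurance to the destination port.
Already in the invoice (seller's account under CIF): inland to port — exclude.
The CIF price already equals the CIF value: 164875.05
Ad valorem component: 164875.05 × 20% = 32975.01
Specific component: 23958 × 3.98 = 95352.84
Import duty = 32975.01 + 95352.84 = 128327.85
Buyer bears: brokerage 135.84 + duty 128327.85 = 128463.69
Landed cost = invoice 164875.05 + 128463.69 = 293338.74

Total landed cost: CHF 293338.74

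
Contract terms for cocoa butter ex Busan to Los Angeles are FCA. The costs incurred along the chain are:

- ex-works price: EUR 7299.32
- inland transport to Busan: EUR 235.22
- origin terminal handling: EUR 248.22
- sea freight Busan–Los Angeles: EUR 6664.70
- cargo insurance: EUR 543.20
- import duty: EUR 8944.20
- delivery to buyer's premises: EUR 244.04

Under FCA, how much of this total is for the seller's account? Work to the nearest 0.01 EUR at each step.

Seller's account: EUR 7534.54

FCA: the seller delivers export-cleared goods to the carrier; the buyer bears costs from that point.
Seller's account: goods 7299.32 + inland to port 235.22 = 7534.54
Buyer's account: origin terminal 248.22 + freight 6664.70 + insurance 543.20 + duty 8944.20 + delivery 244.04 = 16644.36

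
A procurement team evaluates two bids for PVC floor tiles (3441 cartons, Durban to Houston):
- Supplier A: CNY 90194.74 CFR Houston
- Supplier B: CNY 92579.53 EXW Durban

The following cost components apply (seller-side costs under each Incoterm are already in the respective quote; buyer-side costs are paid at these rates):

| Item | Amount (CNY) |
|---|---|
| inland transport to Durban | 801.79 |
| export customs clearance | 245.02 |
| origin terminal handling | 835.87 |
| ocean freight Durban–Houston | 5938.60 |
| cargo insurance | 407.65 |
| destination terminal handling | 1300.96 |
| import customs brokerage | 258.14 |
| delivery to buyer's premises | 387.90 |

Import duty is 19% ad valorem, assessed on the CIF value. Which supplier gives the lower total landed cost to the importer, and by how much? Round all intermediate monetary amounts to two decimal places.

Supplier A is cheaper by CNY 12145.23

Supplier A (CFR):
CIF value = CFR price + insurance = 90194.74 + 407.65 = 90602.39
Import duty = 90602.39 × 19% = 17214.45
Buyer bears (A): 407.65 + 1300.96 + 258.14 + 387.90 = 2354.65
Landed cost (A) = invoice 90194.74 + 2354.65 + duty 17214.45 = 109763.84
Supplier B (EXW):
CIF value = EXW price + inland to port + export clearance + origin terminal + freight + insurance = 92579.53 + 801.79 + 245.02 + 835.87 + 5938.60 + 407.65 = 100808.46
Import duty = 100808.46 × 19% = 19153.61
Buyer bears (B): 801.79 + 245.02 + 835.87 + 5938.60 + 407.65 + 1300.96 + 258.14 + 387.90 = 10175.93
Landed cost (B) = invoice 92579.53 + 10175.93 + duty 19153.61 = 121909.07
Difference = |109763.84 − 121909.07| = 12145.23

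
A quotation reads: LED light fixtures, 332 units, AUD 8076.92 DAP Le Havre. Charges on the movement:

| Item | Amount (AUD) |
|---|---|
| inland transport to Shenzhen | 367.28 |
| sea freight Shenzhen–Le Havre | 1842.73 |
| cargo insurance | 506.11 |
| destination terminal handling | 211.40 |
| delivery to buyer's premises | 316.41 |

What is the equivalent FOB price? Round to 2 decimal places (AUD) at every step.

FOB price: AUD 5200.27

Not relevant to the conversion: inland to port — on the seller under both DAP and FOB; already in the DAP price and stays in the FOB price.
From DAP to FOB, the seller no longer bears: freight, insurance, destination terminal, delivery.
FOB price = 8076.92 − 1842.73 − 506.11 − 211.40 − 316.41 = 5200.27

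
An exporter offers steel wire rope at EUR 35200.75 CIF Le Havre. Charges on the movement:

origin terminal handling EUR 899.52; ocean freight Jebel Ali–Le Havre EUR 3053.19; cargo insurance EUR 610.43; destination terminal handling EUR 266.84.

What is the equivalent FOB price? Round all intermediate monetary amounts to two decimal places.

Not relevant to the conversion: origin terminal — on the seller under both CIF and FOB; already in the CIF price and stays in the FOB price. destination terminal — on the buyer under both terms; not part of either seller's price.
From CIF to FOB, the seller no longer bears: freight, insurance.
FOB price = 35200.75 − 3053.19 − 610.43 = 31537.13

FOB price: EUR 31537.13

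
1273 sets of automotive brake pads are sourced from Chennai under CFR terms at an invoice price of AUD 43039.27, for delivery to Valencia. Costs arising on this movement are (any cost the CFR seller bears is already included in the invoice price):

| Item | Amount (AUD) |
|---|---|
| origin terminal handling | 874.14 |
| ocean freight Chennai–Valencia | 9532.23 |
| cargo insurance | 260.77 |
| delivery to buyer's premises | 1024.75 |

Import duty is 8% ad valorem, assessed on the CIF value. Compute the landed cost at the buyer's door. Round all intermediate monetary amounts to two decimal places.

CFR: the seller pays costs through ocean freight to the destination port, but not insurance.
Already in the invoice (seller's account under CFR): origin terminal, freight — exclude.
CIF value = CFR price + insurance = 43039.27 + 260.77 = 43300.04
Import duty = 43300.04 × 8% = 3464.00
Buyer bears: insurance 260.77 + delivery 1024.75 + duty 3464.00 = 4749.52
Landed cost = invoice 43039.27 + 4749.52 = 47788.79

Total landed cost: AUD 47788.79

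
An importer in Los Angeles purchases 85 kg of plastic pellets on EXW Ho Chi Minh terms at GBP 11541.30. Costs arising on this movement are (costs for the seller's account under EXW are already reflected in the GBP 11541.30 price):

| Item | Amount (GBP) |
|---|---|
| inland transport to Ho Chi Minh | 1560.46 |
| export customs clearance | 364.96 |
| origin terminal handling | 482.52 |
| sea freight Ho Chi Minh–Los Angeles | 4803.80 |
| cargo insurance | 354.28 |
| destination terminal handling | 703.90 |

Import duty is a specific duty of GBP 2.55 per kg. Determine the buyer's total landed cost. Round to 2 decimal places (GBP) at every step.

Total landed cost: GBP 20027.97

EXW: the seller makes goods available at their premises; the buyer bears all onward costs.
CIF value = EXW price + inland to port + export clearance + origin terminal + freight + insurance = 11541.30 + 1560.46 + 364.96 + 482.52 + 4803.80 + 354.28 = 19107.32
Import duty = 85 × 2.55 = 216.75
Buyer bears: inland to port 1560.46 + export clearance 364.96 + origin terminal 482.52 + freight 4803.80 + insurance 354.28 + destination terminal 703.90 + duty 216.75 = 8486.67
Landed cost = invoice 11541.30 + 8486.67 = 20027.97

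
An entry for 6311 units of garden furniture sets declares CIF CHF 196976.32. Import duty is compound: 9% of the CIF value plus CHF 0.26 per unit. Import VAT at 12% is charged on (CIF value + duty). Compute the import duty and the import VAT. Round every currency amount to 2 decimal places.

Import duty: CHF 19368.73; import VAT: CHF 25961.41

Ad valorem component: 196976.32 × 9% = 17727.87
Specific component: 6311 × 0.26 = 1640.86
Import duty = 17727.87 + 1640.86 = 19368.73
VAT base = CIF + duty = 196976.32 + 19368.73 = 216345.05
Import VAT = 216345.05 × 12% = 25961.41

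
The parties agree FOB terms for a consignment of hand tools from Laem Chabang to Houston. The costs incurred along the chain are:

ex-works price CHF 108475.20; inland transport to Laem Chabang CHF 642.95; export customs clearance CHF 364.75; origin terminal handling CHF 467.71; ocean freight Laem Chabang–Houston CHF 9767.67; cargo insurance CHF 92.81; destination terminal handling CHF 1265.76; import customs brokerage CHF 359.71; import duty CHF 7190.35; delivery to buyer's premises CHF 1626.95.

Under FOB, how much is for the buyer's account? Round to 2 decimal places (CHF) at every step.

FOB: the seller bears costs until goods are on board at the origin port; the buyer bears freight, insurance and all costs thereafter.
Seller's account: goods 108475.20 + inland to port 642.95 + export clearance 364.75 + origin terminal 467.71 = 109950.61
Buyer's account: freight 9767.67 + insurance 92.81 + destination terminal 1265.76 + brokerage 359.71 + duty 7190.35 + delivery 1626.95 = 20303.25

Buyer's account: CHF 20303.25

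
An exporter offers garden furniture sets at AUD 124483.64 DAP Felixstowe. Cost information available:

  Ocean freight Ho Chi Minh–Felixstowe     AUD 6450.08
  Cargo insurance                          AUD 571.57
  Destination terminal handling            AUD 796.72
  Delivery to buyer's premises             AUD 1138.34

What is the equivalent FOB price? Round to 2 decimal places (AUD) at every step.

From DAP to FOB, the seller no longer bears: freight, insurance, destination terminal, delivery.
FOB price = 124483.64 − 6450.08 − 571.57 − 796.72 − 1138.34 = 115526.93

FOB price: AUD 115526.93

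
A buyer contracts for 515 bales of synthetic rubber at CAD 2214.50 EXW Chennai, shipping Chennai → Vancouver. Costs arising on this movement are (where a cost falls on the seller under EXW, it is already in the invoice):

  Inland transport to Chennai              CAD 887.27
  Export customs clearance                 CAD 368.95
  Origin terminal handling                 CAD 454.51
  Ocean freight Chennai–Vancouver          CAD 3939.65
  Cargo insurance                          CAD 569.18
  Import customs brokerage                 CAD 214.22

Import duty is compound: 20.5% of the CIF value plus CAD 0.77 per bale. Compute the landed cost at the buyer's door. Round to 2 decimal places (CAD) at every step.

Total landed cost: CAD 10773.81

EXW: the seller makes goods available at their premises; the buyer bears all onward costs.
CIF value = EXW price + inland to port + export clearance + origin terminal + freight + insurance = 2214.50 + 887.27 + 368.95 + 454.51 + 3939.65 + 569.18 = 8434.06
Ad valorem component: 8434.06 × 20.5% = 1728.98
Specific component: 515 × 0.77 = 396.55
Import duty = 1728.98 + 396.55 = 2125.53
Buyer bears: inland to port 887.27 + export clearance 368.95 + origin terminal 454.51 + freight 3939.65 + insurance 569.18 + brokerage 214.22 + duty 2125.53 = 8559.31
Landed cost = invoice 2214.50 + 8559.31 = 10773.81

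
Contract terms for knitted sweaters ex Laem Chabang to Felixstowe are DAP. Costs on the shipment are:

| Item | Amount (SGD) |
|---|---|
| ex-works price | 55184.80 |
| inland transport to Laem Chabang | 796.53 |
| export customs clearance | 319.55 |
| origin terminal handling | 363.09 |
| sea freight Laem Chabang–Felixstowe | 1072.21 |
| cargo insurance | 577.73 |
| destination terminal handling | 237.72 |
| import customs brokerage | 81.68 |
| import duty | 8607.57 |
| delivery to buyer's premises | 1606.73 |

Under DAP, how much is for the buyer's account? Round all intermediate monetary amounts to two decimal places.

Buyer's account: SGD 8689.25

DAP: the seller bears all costs to the named destination except import duty and clearance.
Seller's account: goods 55184.80 + inland to port 796.53 + export clearance 319.55 + origin terminal 363.09 + freight 1072.21 + insurance 577.73 + destination terminal 237.72 + delivery 1606.73 = 60158.36
Buyer's account: brokerage 81.68 + duty 8607.57 = 8689.25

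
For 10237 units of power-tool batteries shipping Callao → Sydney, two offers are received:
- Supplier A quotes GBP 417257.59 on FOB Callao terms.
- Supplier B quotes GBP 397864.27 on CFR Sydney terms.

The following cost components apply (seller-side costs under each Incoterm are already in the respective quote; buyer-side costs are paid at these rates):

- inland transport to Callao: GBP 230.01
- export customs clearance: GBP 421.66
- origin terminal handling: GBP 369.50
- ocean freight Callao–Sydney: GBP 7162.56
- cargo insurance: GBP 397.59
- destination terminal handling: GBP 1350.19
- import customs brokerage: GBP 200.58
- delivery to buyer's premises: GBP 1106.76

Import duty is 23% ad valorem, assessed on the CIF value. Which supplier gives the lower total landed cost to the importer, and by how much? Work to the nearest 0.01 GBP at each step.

Supplier A (FOB):
CIF value = FOB price + freight + insurance = 417257.59 + 7162.56 + 397.59 = 424817.74
Import duty = 424817.74 × 23% = 97708.08
Buyer bears (A): 7162.56 + 397.59 + 1350.19 + 200.58 + 1106.76 = 10217.68
Landed cost (A) = invoice 417257.59 + 10217.68 + duty 97708.08 = 525183.35
Supplier B (CFR):
CIF value = CFR price + insurance = 397864.27 + 397.59 = 398261.86
Import duty = 398261.86 × 23% = 91600.23
Buyer bears (B): 397.59 + 1350.19 + 200.58 + 1106.76 = 3055.12
Landed cost (B) = invoice 397864.27 + 3055.12 + duty 91600.23 = 492519.62
Difference = |525183.35 − 492519.62| = 32663.73

Supplier B is cheaper by GBP 32663.73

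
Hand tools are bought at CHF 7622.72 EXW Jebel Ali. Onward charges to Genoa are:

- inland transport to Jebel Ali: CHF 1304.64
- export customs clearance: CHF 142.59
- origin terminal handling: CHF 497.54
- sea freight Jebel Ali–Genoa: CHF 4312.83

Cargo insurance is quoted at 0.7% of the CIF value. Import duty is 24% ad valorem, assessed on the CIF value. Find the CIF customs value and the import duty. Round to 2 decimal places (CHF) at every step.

Let C be the CIF value. C = EXW price + pre-shipment costs + freight + 0.7% × C
C − 0.7% × C = 7622.72 + 1304.64 + 142.59 + 497.54 + 4312.83
0.993 × C = 13880.32
C = 13880.32 / 0.993 = 13978.17
Insurance premium = 0.7% × 13978.17 = 97.85
Import duty = 13978.17 × 24% = 3354.76

CIF value: CHF 13978.17; import duty: CHF 3354.76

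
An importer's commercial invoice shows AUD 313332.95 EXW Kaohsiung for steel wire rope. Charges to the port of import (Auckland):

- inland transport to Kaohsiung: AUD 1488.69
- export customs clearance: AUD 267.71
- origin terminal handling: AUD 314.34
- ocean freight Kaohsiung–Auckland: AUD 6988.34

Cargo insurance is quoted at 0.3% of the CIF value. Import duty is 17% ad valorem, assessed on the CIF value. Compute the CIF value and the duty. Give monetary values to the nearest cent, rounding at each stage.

CIF value: AUD 323362.12; import duty: AUD 54971.56

Let C be the CIF value. C = EXW price + pre-shipment costs + freight + 0.3% × C
C − 0.3% × C = 313332.95 + 1488.69 + 267.71 + 314.34 + 6988.34
0.997 × C = 322392.03
C = 322392.03 / 0.997 = 323362.12
Insurance premium = 0.3% × 323362.12 = 970.09
Import duty = 323362.12 × 17% = 54971.56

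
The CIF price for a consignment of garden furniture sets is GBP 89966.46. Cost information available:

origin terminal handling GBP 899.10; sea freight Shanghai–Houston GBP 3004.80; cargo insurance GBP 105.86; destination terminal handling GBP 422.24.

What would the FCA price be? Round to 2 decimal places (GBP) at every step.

FCA price: GBP 85956.70

Not relevant to the conversion: destination terminal — on the buyer under both terms; not part of either seller's price.
From CIF to FCA, the seller no longer bears: origin terminal, freight, insurance.
FCA price = 89966.46 − 899.10 − 3004.80 − 105.86 = 85956.70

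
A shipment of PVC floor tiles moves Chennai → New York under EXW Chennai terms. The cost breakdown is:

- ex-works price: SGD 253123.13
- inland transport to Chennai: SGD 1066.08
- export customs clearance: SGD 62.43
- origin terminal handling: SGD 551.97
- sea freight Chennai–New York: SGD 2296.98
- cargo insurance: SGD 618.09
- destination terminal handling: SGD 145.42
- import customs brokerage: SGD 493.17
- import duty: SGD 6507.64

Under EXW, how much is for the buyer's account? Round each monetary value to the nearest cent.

Buyer's account: SGD 11741.78

EXW: the seller makes goods available at their premises; the buyer bears all onward costs.
Seller's account: goods 253123.13 = 253123.13
Buyer's account: inland to port 1066.08 + export clearance 62.43 + origin terminal 551.97 + freight 2296.98 + insurance 618.09 + destination terminal 145.42 + brokerage 493.17 + duty 6507.64 = 11741.78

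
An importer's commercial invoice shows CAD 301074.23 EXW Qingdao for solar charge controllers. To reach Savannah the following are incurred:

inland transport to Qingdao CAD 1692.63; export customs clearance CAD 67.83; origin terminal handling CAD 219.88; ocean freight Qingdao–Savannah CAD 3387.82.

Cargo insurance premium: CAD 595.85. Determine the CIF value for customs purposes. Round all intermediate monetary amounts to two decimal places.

CIF value: CAD 307038.24

CIF = EXW price + pre-shipment costs + freight + insurance
CIF = 301074.23 + 1692.63 + 67.83 + 219.88 + 3387.82 + 595.85 = 307038.24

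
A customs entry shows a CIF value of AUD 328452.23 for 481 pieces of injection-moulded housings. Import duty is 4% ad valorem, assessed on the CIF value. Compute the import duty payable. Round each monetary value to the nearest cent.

Import duty = 328452.23 × 4% = 13138.09

Import duty: AUD 13138.09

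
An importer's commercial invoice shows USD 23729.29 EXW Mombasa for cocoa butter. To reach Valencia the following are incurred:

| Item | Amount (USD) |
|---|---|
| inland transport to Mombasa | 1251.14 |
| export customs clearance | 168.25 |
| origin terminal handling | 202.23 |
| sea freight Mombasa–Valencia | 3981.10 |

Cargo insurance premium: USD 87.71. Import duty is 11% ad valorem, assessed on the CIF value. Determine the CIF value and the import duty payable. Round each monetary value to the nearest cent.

CIF value: USD 29419.72; import duty: USD 3236.17

CIF = EXW price + pre-shipment costs + freight + insurance
CIF = 23729.29 + 1251.14 + 168.25 + 202.23 + 3981.10 + 87.71 = 29419.72
Import duty = 29419.72 × 11% = 3236.17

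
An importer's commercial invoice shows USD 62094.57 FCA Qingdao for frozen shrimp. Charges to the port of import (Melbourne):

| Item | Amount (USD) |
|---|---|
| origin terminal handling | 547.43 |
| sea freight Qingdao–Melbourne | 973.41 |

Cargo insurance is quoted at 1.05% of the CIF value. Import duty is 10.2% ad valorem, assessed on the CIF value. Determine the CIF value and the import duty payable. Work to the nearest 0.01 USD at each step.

CIF value: USD 64290.46; import duty: USD 6557.63

Let C be the CIF value. C = FCA price + pre-shipment costs + freight + 1.05% × C
C − 1.05% × C = 62094.57 + 547.43 + 973.41
0.9895 × C = 63615.41
C = 63615.41 / 0.9895 = 64290.46
Insurance premium = 1.05% × 64290.46 = 675.05
Import duty = 64290.46 × 10.2% = 6557.63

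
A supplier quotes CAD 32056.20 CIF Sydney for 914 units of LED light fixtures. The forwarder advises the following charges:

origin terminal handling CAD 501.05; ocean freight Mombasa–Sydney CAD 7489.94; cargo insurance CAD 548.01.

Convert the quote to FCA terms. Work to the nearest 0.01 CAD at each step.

From CIF to FCA, the seller no longer bears: origin terminal, freight, insurance.
FCA price = 32056.20 − 501.05 − 7489.94 − 548.01 = 23517.20

FCA price: CAD 23517.20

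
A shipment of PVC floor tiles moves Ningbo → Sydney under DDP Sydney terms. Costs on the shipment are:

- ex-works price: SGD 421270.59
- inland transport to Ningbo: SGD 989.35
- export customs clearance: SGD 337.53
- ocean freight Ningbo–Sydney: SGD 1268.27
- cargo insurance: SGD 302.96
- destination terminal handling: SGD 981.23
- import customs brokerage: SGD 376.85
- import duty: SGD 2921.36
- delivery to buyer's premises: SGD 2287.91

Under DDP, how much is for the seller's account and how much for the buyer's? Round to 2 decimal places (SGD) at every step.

Seller: SGD 430736.05; buyer: SGD 0.00

DDP: the seller bears all costs including import duty.
Seller's account: goods 421270.59 + inland to port 989.35 + export clearance 337.53 + freight 1268.27 + insurance 302.96 + destination terminal 981.23 + brokerage 376.85 + duty 2921.36 + delivery 2287.91 = 430736.05
Buyer's account: 0.00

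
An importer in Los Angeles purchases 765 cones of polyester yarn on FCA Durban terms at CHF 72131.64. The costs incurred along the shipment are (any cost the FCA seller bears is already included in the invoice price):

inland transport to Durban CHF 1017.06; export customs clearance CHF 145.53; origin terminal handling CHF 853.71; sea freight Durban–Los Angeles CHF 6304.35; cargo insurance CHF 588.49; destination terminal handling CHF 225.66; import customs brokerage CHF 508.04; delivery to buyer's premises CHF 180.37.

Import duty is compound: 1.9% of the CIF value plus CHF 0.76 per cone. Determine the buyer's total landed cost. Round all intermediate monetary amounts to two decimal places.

Total landed cost: CHF 82891.35

FCA: the seller delivers export-cleared goods to the carrier; the buyer bears costs from that point.
Already in the invoice (seller's account under FCA): inland to port, export clearance — exclude.
CIF value = FCA price + origin terminal + freight + insurance = 72131.64 + 853.71 + 6304.35 + 588.49 = 79878.19
Ad valorem component: 79878.19 × 1.9% = 1517.69
Specific component: 765 × 0.76 = 581.40
Import duty = 1517.69 + 581.40 = 2099.09
Buyer bears: origin terminal 853.71 + freight 6304.35 + insurance 588.49 + destination terminal 225.66 + brokerage 508.04 + delivery 180.37 + duty 2099.09 = 10759.71
Landed cost = invoice 72131.64 + 10759.71 = 82891.35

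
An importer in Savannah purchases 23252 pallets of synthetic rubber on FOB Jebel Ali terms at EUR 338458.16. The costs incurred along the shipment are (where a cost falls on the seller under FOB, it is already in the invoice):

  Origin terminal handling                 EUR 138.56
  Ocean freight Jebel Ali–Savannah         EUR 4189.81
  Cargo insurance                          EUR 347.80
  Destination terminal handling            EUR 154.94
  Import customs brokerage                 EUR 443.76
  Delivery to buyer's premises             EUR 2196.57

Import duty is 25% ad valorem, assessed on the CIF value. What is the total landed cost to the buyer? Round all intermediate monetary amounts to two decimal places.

FOB: the seller bears costs until goods are on board at the origin port; the buyer bears freight, insurance and all costs thereafter.
Already in the invoice (seller's account under FOB): origin terminal — exclude.
CIF value = FOB price + freight + insurance = 338458.16 + 4189.81 + 347.80 = 342995.77
Import duty = 342995.77 × 25% = 85748.94
Buyer bears: freight 4189.81 + insurance 347.80 + destination terminal 154.94 + brokerage 443.76 + delivery 2196.57 + duty 85748.94 = 93081.82
Landed cost = invoice 338458.16 + 93081.82 = 431539.98

Total landed cost: EUR 431539.98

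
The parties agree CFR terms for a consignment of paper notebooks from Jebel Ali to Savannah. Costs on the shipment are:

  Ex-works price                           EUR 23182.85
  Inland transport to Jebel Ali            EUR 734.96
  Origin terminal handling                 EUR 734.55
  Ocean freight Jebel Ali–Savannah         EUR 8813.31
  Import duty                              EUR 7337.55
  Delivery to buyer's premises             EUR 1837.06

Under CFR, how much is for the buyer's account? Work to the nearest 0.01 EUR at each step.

Buyer's account: EUR 9174.61

CFR: the seller pays costs through ocean freight to the destination port, but not insurance.
Seller's account: goods 23182.85 + inland to port 734.96 + origin terminal 734.55 + freight 8813.31 = 33465.67
Buyer's account: duty 7337.55 + delivery 1837.06 = 9174.61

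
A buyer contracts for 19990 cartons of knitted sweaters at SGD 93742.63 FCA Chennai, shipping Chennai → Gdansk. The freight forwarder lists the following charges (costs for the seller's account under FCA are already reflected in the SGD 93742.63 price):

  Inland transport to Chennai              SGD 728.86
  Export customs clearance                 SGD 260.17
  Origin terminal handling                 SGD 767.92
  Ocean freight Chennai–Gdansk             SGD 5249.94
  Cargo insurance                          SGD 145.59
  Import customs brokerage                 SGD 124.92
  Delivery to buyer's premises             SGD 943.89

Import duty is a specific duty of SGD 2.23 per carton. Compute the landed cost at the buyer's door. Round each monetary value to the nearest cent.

FCA: the seller delivers export-cleared goods to the carrier; the buyer bears costs from that point.
Already in the invoice (seller's account under FCA): inland to port, export clearance — exclude.
CIF value = FCA price + origin terminal + freight + insurance = 93742.63 + 767.92 + 5249.94 + 145.59 = 99906.08
Import duty = 19990 × 2.23 = 44577.70
Buyer bears: origin terminal 767.92 + freight 5249.94 + insurance 145.59 + brokerage 124.92 + delivery 943.89 + duty 44577.70 = 51809.96
Landed cost = invoice 93742.63 + 51809.96 = 145552.59

Total landed cost: SGD 145552.59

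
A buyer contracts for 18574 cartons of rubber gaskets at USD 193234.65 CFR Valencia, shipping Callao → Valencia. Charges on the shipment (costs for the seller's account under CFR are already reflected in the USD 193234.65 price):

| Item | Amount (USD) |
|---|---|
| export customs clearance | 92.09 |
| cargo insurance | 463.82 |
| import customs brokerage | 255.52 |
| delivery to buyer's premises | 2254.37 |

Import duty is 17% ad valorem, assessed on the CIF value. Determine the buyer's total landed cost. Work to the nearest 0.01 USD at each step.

Total landed cost: USD 229137.10

CFR: the seller pays costs through ocean freight to the destination port, but not insurance.
Already in the invoice (seller's account under CFR): export clearance — exclude.
CIF value = CFR price + insurance = 193234.65 + 463.82 = 193698.47
Import duty = 193698.47 × 17% = 32928.74
Buyer bears: insurance 463.82 + brokerage 255.52 + delivery 2254.37 + duty 32928.74 = 35902.45
Landed cost = invoice 193234.65 + 35902.45 = 229137.10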